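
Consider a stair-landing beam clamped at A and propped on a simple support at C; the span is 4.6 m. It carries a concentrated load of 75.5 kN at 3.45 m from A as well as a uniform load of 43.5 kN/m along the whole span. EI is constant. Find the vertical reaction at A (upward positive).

Choose R_C as the redundant. The primary structure is the cantilever fixed at A.
Deflection at C on the released cantilever, summing each load's contribution:
  point load 75.5 at a = 3.45: Pa²(3L − a)/(6EI) = 1550/EI
  UDL 43.5: wL⁴/(8EI) = 2435/EI
  δ_0 = 3985/EI
Tip deflection under a unit load at C: L³/(3EI) = 32.45/EI.
The prop prevents deflection at C: R_C = δ_0/δ_{CC} = 3985/32.45 = 122.8 kN.
Vertical equilibrium: R_A = ΣP − R_C = 275.6 − 122.8 = 152.8 kN.

R_A = 152.8 kN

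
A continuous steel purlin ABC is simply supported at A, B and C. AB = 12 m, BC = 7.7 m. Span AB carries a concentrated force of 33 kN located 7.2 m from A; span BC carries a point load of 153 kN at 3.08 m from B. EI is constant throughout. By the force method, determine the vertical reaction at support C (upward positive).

Insert a hinge at B; M_B is the redundant, and each span becomes simply supported.
Rotations at B on the released spans (each span's end-slope, ×1/EI):
  span AB: point load 33 at a = 7.2: Pab(L + a)/(6LEI) = 304.1/EI
  span BC: point load 153 at a = 3.08: Pab(L + b)/(6LEI) = 580.6/EI
  relative rotation θ_0 = (304.1 + 580.6)/EI = 884.7/EI
A unit hogging moment at B produces rotation L₁/(3EI) + L₂/(3EI) = 6.567/EI.
Slope continuity at B: θ_0 = M_B·6.567/EI, so M_B = 884.7/6.567 = 134.7 kN·m (hogging).
Span BC, ΣM about C: R_B^{BC}·7.7 = 706.9 + 134.7, so R_B^{BC} = 109.3 kN and R_C = 153 − 109.3 = 43.7 kN.

R_C = 43.7 kN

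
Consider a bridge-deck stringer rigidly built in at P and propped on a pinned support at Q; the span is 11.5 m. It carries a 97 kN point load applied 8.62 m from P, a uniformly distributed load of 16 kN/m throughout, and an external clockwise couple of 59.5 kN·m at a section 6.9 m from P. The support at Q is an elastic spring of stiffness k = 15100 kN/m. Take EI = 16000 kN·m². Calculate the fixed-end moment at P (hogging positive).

M_P = 383.2 kN·m

Choose R_Q as the redundant. The primary structure is the cantilever fixed at P.
Downward deflection at the released point Q due to the loads:
  point load 97 at a = 8.62: Pa²(3L − a)/(6EI) = 31088/EI
  UDL 16: wL⁴/(8EI) = 34980/EI
  clockwise couple 59.5 at a = 6.9: M₀a(2L − a)/(2EI) = 3305/EI
  δ_0 = 69374/EI
Tip deflection under a unit load at Q: L³/(3EI) = 507/EI.
With EI = 16000 kN·m²: δ_0 = 4.3358 m and δ_{QQ} = 0.031685 m/kN.
Compatibility — the spring shortens by R_Q/k under the reaction it provides: δ_0 − R_Q·δ_{QQ} = R_Q/k. With 1/k = 0.000066 m/kN, R_Q = δ_0 / (δ_{QQ} + 1/k) = 4.3358 / (0.031685 + 0.000066) = 136.6 kN.
Moment equilibrium about P: M_P = Σ(load moments about P) − R_Q·L = 1954 − 136.6×11.5 = 383.2 kN·m.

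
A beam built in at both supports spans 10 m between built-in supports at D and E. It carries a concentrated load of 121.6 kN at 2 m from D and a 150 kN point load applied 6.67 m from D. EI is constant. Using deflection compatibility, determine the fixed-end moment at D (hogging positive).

M_D = 266.6 kN·m

Release both end moments; the primary structure is a simply-supported span DE with redundants M_D and M_E.
End rotations of the released simple span under the applied load (×1/EI):
  at D: point load 121.6 at a = 2: Pab(L + b)/(6LEI) = 583.7/EI
  at E: point load 121.6 at a = 2: Pab(L + a)/(6LEI) = 389.1/EI
  at D: point load 150 at a = 6.67: Pab(L + b)/(6LEI) = 740.2/EI
  at E: point load 150 at a = 6.67: Pab(L + a)/(6LEI) = 925.6/EI
  θ_D0 = 1324/EI,  θ_E0 = 1315/EI
Flexibility coefficients: a unit moment at one end gives L/(3EI) there and L/(6EI) at the far end, so f₁₁ = f₂₂ = 3.333/EI and f₁₂ = f₂₁ = 1.667/EI.
Compatibility — zero rotation at each built-in end:
  3.333 M_D + 1.667 M_E = 1324
  1.667 M_D + 3.333 M_E = 1315
Solving the pair gives M_D = 266.6 kN·m and M_E = 261.1 kN·m (hogging).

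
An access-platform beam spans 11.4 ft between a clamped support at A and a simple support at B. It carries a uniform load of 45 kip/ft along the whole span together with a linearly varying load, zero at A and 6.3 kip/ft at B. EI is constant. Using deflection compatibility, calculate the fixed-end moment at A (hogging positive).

M_A = 778.8 kip·ft

Release the roller at B. Primary structure: cantilever fixed at A.
Downward deflection at the released point B due to the loads:
  UDL 45: wL⁴/(8EI) = 95004/EI
  triangular load, peak 6.3 at the free end: 11w₀L⁴/(120EI) = 9754/EI
  δ_0 = 104758/EI
Tip deflection under a unit load at B: L³/(3EI) = 493.8/EI.
Compatibility at B: δ_0 − R_B·δ_{BB} = 0, so R_B = 104758/493.8 = 212.1 kip.
Moment equilibrium about A: M_A = Σ(load moments about A) − R_B·L = 3197 − 212.1×11.4 = 778.8 kip·ft.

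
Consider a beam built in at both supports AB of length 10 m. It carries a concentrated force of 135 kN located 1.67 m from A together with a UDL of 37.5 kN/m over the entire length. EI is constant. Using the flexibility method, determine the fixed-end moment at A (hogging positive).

Release both end moments; the primary structure is a simply-supported span AB with redundants M_A and M_B.
End rotations of the released simple span under the applied load (×1/EI):
  at A: point load 135 at a = 1.67: Pab(L + b)/(6LEI) = 573.7/EI
  at B: point load 135 at a = 1.67: Pab(L + a)/(6LEI) = 365.3/EI
  at A: UDL 37.5: wL³/(24EI) = 1562/EI
  at B: UDL 37.5: wL³/(24EI) = 1562/EI
  θ_A0 = 2136/EI,  θ_B0 = 1928/EI
Flexibility coefficients: a unit moment at one end gives L/(3EI) there and L/(6EI) at the far end, so f₁₁ = f₂₂ = 3.333/EI and f₁₂ = f₂₁ = 1.667/EI.
Compatibility — zero rotation at each built-in end:
  3.333 M_A + 1.667 M_B = 2136
  1.667 M_A + 3.333 M_B = 1928
Solving the pair gives M_A = 468.9 kN·m and M_B = 343.9 kN·m (hogging).

M_A = 468.9 kN·m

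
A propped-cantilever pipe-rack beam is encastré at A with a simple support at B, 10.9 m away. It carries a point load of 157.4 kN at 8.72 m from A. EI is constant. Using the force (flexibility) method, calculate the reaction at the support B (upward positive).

R_B = 110.8 kN

Choose R_B as the redundant. The primary structure is the cantilever fixed at A.
Free-end deflection of the primary structure under the applied loading (downward +):
  point load 157.4 at a = 8.72: Pa²(3L − a)/(6EI) = 47834/EI
Tip deflection under a unit load at B: L³/(3EI) = 431.7/EI.
The prop prevents deflection at B: R_B = δ_0/δ_{BB} = 47834/431.7 = 110.8 kN.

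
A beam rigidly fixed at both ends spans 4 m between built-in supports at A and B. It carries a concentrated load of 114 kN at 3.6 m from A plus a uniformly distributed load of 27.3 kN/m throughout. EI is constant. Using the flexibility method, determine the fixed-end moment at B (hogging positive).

Take the two fixed-end moments M_A, M_B as redundants; the released structure is the simple span AB.
Simple-span end rotations at A and B under the given loads:
  at A: point load 114 at a = 3.6: Pab(L + b)/(6LEI) = 30.1/EI
  at B: point load 114 at a = 3.6: Pab(L + a)/(6LEI) = 51.98/EI
  at A: UDL 27.3: wL³/(24EI) = 72.8/EI
  at B: UDL 27.3: wL³/(24EI) = 72.8/EI
  θ_A0 = 102.9/EI,  θ_B0 = 124.8/EI
Flexibility coefficients: a unit moment at one end gives L/(3EI) there and L/(6EI) at the far end, so f₁₁ = f₂₂ = 1.333/EI and f₁₂ = f₂₁ = 0.6667/EI.
Compatibility — zero rotation at each built-in end:
  1.333 M_A + 0.6667 M_B = 102.9
  0.6667 M_A + 1.333 M_B = 124.8
Solving the pair gives M_A = 40.5 kN·m and M_B = 73.34 kN·m (hogging).

M_B = 73.34 kN·m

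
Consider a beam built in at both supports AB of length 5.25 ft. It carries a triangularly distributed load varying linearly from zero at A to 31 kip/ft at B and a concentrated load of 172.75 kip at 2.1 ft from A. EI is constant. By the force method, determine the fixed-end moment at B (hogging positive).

Release both end moments; the primary structure is a simply-supported span AB with redundants M_A and M_B.
On the primary (simply-supported) span, the end slopes from the loading are:
  at A: triangular load, peak 31: 7w₀L³/(360EI) = 87.22/EI
  at B: triangular load, peak 31: w₀L³/(45EI) = 99.68/EI
  at A: point load 172.75 at a = 2.1: Pab(L + b)/(6LEI) = 304.7/EI
  at B: point load 172.75 at a = 2.1: Pab(L + a)/(6LEI) = 266.6/EI
  θ_A0 = 392/EI,  θ_B0 = 366.3/EI
Flexibility coefficients: a unit moment at one end gives L/(3EI) there and L/(6EI) at the far end, so f₁₁ = f₂₂ = 1.75/EI and f₁₂ = f₂₁ = 0.875/EI.
Compatibility — zero rotation at each built-in end:
  1.75 M_A + 0.875 M_B = 392
  0.875 M_A + 1.75 M_B = 366.3
Solving the pair gives M_A = 159.1 kip·ft and M_B = 129.8 kip·ft (hogging).

M_B = 129.8 kip·ft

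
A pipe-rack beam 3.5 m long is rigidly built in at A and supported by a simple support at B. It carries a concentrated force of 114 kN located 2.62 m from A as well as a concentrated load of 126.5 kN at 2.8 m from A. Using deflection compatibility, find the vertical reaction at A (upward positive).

Take the reaction at B as the redundant and release it; the primary structure is a cantilever fixed at A.
Primary-structure tip deflection at B by superposition:
  point load 114 at a = 2.62: Pa²(3L − a)/(6EI) = 1028/EI
  point load 126.5 at a = 2.8: Pa²(3L − a)/(6EI) = 1273/EI
  δ_0 = 2300/EI
Tip deflection under a unit load at B: L³/(3EI) = 14.29/EI.
Compatibility at B: δ_0 − R_B·δ_{BB} = 0, so R_B = 2300/14.29 = 161 kN.
Vertical equilibrium: R_A = ΣP − R_B = 240.5 − 161 = 79.53 kN.

R_A = 79.53 kN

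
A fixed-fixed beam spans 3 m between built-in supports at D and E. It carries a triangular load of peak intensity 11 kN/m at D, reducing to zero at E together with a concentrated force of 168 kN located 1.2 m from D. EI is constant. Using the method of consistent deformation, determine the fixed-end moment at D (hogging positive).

M_D = 77.53 kN·m

Take the two fixed-end moments M_D, M_E as redundants; the released structure is the simple span DE.
End rotations of the released simple span under the applied load (×1/EI):
  at D: triangular load, peak 11: w₀L³/(45EI) = 6.6/EI
  at E: triangular load, peak 11: 7w₀L³/(360EI) = 5.775/EI
  at D: point load 168 at a = 1.2: Pab(L + b)/(6LEI) = 96.77/EI
  at E: point load 168 at a = 1.2: Pab(L + a)/(6LEI) = 84.67/EI
  θ_D0 = 103.4/EI,  θ_E0 = 90.45/EI
Flexibility coefficients: a unit moment at one end gives L/(3EI) there and L/(6EI) at the far end, so f₁₁ = f₂₂ = 1/EI and f₁₂ = f₂₁ = 0.5/EI.
Compatibility — zero rotation at each built-in end:
  1 M_D + 0.5 M_E = 103.4
  0.5 M_D + 1 M_E = 90.45
Solving the pair gives M_D = 77.53 kN·m and M_E = 51.68 kN·m (hogging).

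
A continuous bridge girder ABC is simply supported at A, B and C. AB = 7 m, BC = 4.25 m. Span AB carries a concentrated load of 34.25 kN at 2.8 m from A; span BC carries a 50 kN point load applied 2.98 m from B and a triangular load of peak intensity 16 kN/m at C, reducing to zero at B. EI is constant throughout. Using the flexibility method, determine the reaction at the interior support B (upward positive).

Release continuity at B by inserting a hinge; the redundant is the internal moment M_B. The primary structure is two simply-supported spans AB and BC.
End slopes at the hinge B, treating each span as simply supported:
  span AB: point load 34.25 at a = 2.8: Pab(L + a)/(6LEI) = 93.98/EI
  span BC: point load 50 at a = 2.98: Pab(L + b)/(6LEI) = 40.96/EI
  span BC: triangular load, peak 16: 7w₀L³/(360EI) = 23.88/EI
  relative rotation θ_0 = (93.98 + 64.85)/EI = 158.8/EI
A unit hogging moment at B produces rotation L₁/(3EI) + L₂/(3EI) = 3.75/EI.
Slope continuity at B: θ_0 = M_B·3.75/EI, so M_B = 158.8/3.75 = 42.35 kN·m (hogging).
Span AB, ΣM about A with M_B applied at B: R_B^{AB}·7 = 95.9 + 42.35, so R_B^{AB} = 19.75 kN and R_A = 34.25 − 19.75 = 14.5 kN.
Span BC, ΣM about C: R_B^{BC}·4.25 = 111.7 + 42.35, so R_B^{BC} = 36.24 kN and R_C = 84 − 36.24 = 47.76 kN.
R_B = 19.75 + 36.24 = 55.99 kN.

R_B = 55.99 kN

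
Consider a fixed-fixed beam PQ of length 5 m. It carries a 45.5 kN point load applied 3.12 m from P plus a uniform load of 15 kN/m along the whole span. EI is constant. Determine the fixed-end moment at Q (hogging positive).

Take the two fixed-end moments M_P, M_Q as redundants; the released structure is the simple span PQ.
Simple-span end rotations at P and Q under the given loads:
  at P: point load 45.5 at a = 3.12: Pab(L + b)/(6LEI) = 61.21/EI
  at Q: point load 45.5 at a = 3.12: Pab(L + a)/(6LEI) = 72.24/EI
  at P: UDL 15: wL³/(24EI) = 78.12/EI
  at Q: UDL 15: wL³/(24EI) = 78.12/EI
  θ_P0 = 139.3/EI,  θ_Q0 = 150.4/EI
Flexibility coefficients: a unit moment at one end gives L/(3EI) there and L/(6EI) at the far end, so f₁₁ = f₂₂ = 1.667/EI and f₁₂ = f₂₁ = 0.8333/EI.
Compatibility — zero rotation at each built-in end:
  1.667 M_P + 0.8333 M_Q = 139.3
  0.8333 M_P + 1.667 M_Q = 150.4
Solving the pair gives M_P = 51.32 kN·m and M_Q = 64.56 kN·m (hogging).

M_Q = 64.56 kN·m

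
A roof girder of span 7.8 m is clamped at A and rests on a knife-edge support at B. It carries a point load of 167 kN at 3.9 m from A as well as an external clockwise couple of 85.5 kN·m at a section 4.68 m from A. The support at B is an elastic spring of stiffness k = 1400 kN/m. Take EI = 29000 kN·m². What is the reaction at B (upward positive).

R_B = 58.36 kN

Release the roller at B. Primary structure: cantilever fixed at A.
Free-end deflection of the primary structure under the applied loading (downward +):
  point load 167 at a = 3.9: Pa²(3L − a)/(6EI) = 8255/EI
  clockwise couple 85.5 at a = 4.68: M₀a(2L − a)/(2EI) = 2185/EI
  δ_0 = 10440/EI
Flexibility coefficient — unit upward force at B: δ_{BB} = L³/(3EI) = 158.2/EI.
With EI = 29000 kN·m²: δ_0 = 0.36 m and δ_{BB} = 0.005455 m/kN.
Compatibility — the spring shortens by R_B/k under the reaction it provides: δ_0 − R_B·δ_{BB} = R_B/k. With 1/k = 0.000714 m/kN, R_B = δ_0 / (δ_{BB} + 1/k) = 0.36 / (0.005455 + 0.000714) = 58.36 kN.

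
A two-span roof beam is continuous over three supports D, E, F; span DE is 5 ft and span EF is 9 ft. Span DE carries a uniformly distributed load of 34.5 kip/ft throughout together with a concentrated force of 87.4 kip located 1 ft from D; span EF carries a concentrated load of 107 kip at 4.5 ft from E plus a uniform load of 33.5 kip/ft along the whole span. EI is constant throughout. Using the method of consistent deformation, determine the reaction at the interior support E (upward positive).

Release continuity at E by inserting a hinge; the redundant is the internal moment M_E. The primary structure is two simply-supported spans DE and EF.
Discontinuity in slope at E on the released structure — sum the simple-span end rotations:
  span DE: UDL 34.5: wL³/(24EI) = 179.7/EI
  span DE: point load 87.4 at a = 1: Pab(L + a)/(6LEI) = 69.92/EI
  span EF: point load 107 at a = 4.5: Pab(L + b)/(6LEI) = 541.7/EI
  span EF: UDL 33.5: wL³/(24EI) = 1018/EI
  relative rotation θ_0 = (249.6 + 1559)/EI = 1809/EI
A unit hogging moment at E produces rotation L₁/(3EI) + L₂/(3EI) = 4.667/EI.
Compatibility: M_E·(L₁+L₂)/(3EI) = θ_0, giving M_E = 387.6 kip·ft (hogging).
Span DE, ΣM about D with M_E applied at E: R_E^{DE}·5 = 518.6 + 387.6, so R_E^{DE} = 181.3 kip and R_D = 259.9 − 181.3 = 78.65 kip.
Span EF, ΣM about F: R_E^{EF}·9 = 1838 + 387.6, so R_E^{EF} = 247.3 kip and R_F = 408.5 − 247.3 = 161.2 kip.
R_E = 181.3 + 247.3 = 428.6 kip.

R_E = 428.6 kip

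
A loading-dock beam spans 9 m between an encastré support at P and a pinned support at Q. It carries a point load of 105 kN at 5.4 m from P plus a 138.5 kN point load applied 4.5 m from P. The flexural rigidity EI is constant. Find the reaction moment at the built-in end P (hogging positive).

Choose R_Q as the redundant. The primary structure is the cantilever fixed at P.
Free-end deflection of the primary structure under the applied loading (downward +):
  point load 105 at a = 5.4: Pa²(3L − a)/(6EI) = 11022/EI
  point load 138.5 at a = 4.5: Pa²(3L − a)/(6EI) = 10517/EI
  δ_0 = 21540/EI
Flexibility coefficient — unit upward force at Q: δ_{QQ} = L³/(3EI) = 243/EI.
The prop prevents deflection at Q: R_Q = δ_0/δ_{QQ} = 21540/243 = 88.64 kN.
Moment equilibrium about P: M_P = Σ(load moments about P) − R_Q·L = 1190 − 88.64×9 = 392.5 kN·m.

M_P = 392.5 kN·m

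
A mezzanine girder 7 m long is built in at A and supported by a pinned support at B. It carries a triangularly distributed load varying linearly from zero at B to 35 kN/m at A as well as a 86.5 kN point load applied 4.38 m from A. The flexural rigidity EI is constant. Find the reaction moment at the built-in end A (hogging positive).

M_A = 211.8 kN·m

Release the roller at B. Primary structure: cantilever fixed at A.
Downward deflection at the released point B due to the loads:
  triangular load, peak 35 at the fixed end: w₀L⁴/(30EI) = 2801/EI
  point load 86.5 at a = 4.38: Pa²(3L − a)/(6EI) = 4597/EI
  δ_0 = 7398/EI
Tip deflection under a unit load at B: L³/(3EI) = 114.3/EI.
The prop prevents deflection at B: R_B = δ_0/δ_{BB} = 7398/114.3 = 64.7 kN.
Moment equilibrium about A: M_A = Σ(load moments about A) − R_B·L = 664.7 − 64.7×7 = 211.8 kN·m.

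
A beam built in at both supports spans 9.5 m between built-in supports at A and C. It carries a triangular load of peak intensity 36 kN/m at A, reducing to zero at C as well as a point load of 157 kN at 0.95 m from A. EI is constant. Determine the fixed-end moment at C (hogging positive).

Take the two fixed-end moments M_A, M_C as redundants; the released structure is the simple span AC.
On the primary (simply-supported) span, the end slopes from the loading are:
  at A: triangular load, peak 36: w₀L³/(45EI) = 685.9/EI
  at C: triangular load, peak 36: 7w₀L³/(360EI) = 600.2/EI
  at A: point load 157 at a = 0.95: Pab(L + b)/(6LEI) = 403.8/EI
  at C: point load 157 at a = 0.95: Pab(L + a)/(6LEI) = 233.8/EI
  θ_A0 = 1090/EI,  θ_C0 = 834/EI
Flexibility coefficients: a unit moment at one end gives L/(3EI) there and L/(6EI) at the far end, so f₁₁ = f₂₂ = 3.167/EI and f₁₂ = f₂₁ = 1.583/EI.
Compatibility — zero rotation at each built-in end:
  3.167 M_A + 1.583 M_C = 1090
  1.583 M_A + 3.167 M_C = 834
Solving the pair gives M_A = 283.3 kN·m and M_C = 121.7 kN·m (hogging).

M_C = 121.7 kN·m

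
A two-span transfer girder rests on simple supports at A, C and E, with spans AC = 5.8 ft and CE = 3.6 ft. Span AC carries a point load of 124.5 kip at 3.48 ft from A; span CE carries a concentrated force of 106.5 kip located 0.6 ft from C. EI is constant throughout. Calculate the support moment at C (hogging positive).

M_C = 104.2 kip·ft

Release continuity at C by inserting a hinge; the redundant is the internal moment M_C. The primary structure is two simply-supported spans AC and CE.
Discontinuity in slope at C on the released structure — sum the simple-span end rotations:
  span AC: point load 124.5 at a = 3.48: Pab(L + a)/(6LEI) = 268/EI
  span CE: point load 106.5 at a = 0.6: Pab(L + b)/(6LEI) = 58.58/EI
  relative rotation θ_0 = (268 + 58.58)/EI = 326.6/EI
A unit hogging moment at C produces rotation L₁/(3EI) + L₂/(3EI) = 3.133/EI.
Compatibility: M_C·(L₁+L₂)/(3EI) = θ_0, giving M_C = 104.2 kip·ft (hogging).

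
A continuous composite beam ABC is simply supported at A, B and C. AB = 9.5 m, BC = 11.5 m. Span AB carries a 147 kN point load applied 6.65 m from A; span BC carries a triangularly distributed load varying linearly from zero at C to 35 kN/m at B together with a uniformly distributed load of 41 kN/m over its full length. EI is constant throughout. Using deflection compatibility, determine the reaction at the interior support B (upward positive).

Insert a hinge at B; M_B is the redundant, and each span becomes simply supported.
Rotations at B on the released spans (each span's end-slope, ×1/EI):
  span AB: point load 147 at a = 6.65: Pab(L + a)/(6LEI) = 789.4/EI
  span BC: triangular load, peak 35: w₀L³/(45EI) = 1183/EI
  span BC: UDL 41: wL³/(24EI) = 2598/EI
  relative rotation θ_0 = (789.4 + 3781)/EI = 4570/EI
A unit hogging moment at B produces rotation L₁/(3EI) + L₂/(3EI) = 7/EI.
Slope continuity at B: θ_0 = M_B·7/EI, so M_B = 4570/7 = 652.9 kN·m (hogging).
Span AB, ΣM about A with M_B applied at B: R_B^{AB}·9.5 = 977.5 + 652.9, so R_B^{AB} = 171.6 kN and R_A = 147 − 171.6 = -24.63 kN.
Span BC, ΣM about C: R_B^{BC}·11.5 = 4254 + 652.9, so R_B^{BC} = 426.7 kN and R_C = 672.8 − 426.7 = 246.1 kN.
R_B = 171.6 + 426.7 = 598.3 kN.

R_B = 598.3 kN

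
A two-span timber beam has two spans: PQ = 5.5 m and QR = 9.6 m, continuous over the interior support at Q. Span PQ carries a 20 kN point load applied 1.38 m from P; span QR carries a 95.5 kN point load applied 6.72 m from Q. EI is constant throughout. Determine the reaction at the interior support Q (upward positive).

Insert a hinge at Q; M_Q is the redundant, and each span becomes simply supported.
End slopes at the hinge Q, treating each span as simply supported:
  span PQ: point load 20 at a = 1.38: Pab(L + a)/(6LEI) = 23.71/EI
  span QR: point load 95.5 at a = 6.72: Pab(L + b)/(6LEI) = 400.5/EI
  relative rotation θ_0 = (23.71 + 400.5)/EI = 424.2/EI
A unit hogging moment at Q produces rotation L₁/(3EI) + L₂/(3EI) = 5.033/EI.
Slope continuity at Q: θ_0 = M_Q·5.033/EI, so M_Q = 424.2/5.033 = 84.27 kN·m (hogging).
Span PQ, ΣM about P with M_Q applied at Q: R_Q^{PQ}·5.5 = 27.6 + 84.27, so R_Q^{PQ} = 20.34 kN and R_P = 20 − 20.34 = -0.3402 kN.
Span QR, ΣM about R: R_Q^{QR}·9.6 = 275 + 84.27, so R_Q^{QR} = 37.43 kN and R_R = 95.5 − 37.43 = 58.07 kN.
R_Q = 20.34 + 37.43 = 57.77 kN.

R_Q = 57.77 kN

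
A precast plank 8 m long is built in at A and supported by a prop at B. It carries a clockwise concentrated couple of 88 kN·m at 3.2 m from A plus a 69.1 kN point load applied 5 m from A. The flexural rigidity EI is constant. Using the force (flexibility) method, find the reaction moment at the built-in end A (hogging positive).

Take the reaction at B as the redundant and release it; the primary structure is a cantilever fixed at A.
Downward deflection at the released point B due to the loads:
  clockwise couple 88 at a = 3.2: M₀a(2L − a)/(2EI) = 1802/EI
  point load 69.1 at a = 5: Pa²(3L − a)/(6EI) = 5470/EI
  δ_0 = 7273/EI
Flexibility coefficient — unit upward force at B: δ_{BB} = L³/(3EI) = 170.7/EI.
The prop prevents deflection at B: R_B = δ_0/δ_{BB} = 7273/170.7 = 42.61 kN.
Moment equilibrium about A: M_A = Σ(load moments about A) − R_B·L = 433.5 − 42.61×8 = 92.59 kN·m.

M_A = 92.59 kN·m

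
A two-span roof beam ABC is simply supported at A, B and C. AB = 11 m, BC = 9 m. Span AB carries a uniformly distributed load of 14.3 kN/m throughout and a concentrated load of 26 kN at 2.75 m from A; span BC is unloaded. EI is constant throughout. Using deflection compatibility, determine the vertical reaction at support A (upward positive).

R_A = 85.66 kN

Take M_B as the redundant. Released structure: two simple spans AB and BC with a hinge at B.
Discontinuity in slope at B on the released structure — sum the simple-span end rotations:
  span AB: UDL 14.3: wL³/(24EI) = 793.1/EI
  span AB: point load 26 at a = 2.75: Pab(L + a)/(6LEI) = 122.9/EI
  relative rotation θ_0 = (915.9 + 0)/EI = 915.9/EI
A unit hogging moment at B produces rotation L₁/(3EI) + L₂/(3EI) = 6.667/EI.
Slope continuity at B: θ_0 = M_B·6.667/EI, so M_B = 915.9/6.667 = 137.4 kN·m (hogging).
Span AB, ΣM about A with M_B applied at B: R_B^{AB}·11 = 936.6 + 137.4, so R_B^{AB} = 97.64 kN and R_A = 183.3 − 97.64 = 85.66 kN.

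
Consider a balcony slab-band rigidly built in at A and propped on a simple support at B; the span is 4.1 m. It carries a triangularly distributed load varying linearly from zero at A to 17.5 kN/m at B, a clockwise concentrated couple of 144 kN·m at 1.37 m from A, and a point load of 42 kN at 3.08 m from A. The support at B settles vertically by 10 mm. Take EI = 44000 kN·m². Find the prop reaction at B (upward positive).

R_B = 56.55 kN

Choose R_B as the redundant. The primary structure is the cantilever fixed at A.
Deflection at B on the released cantilever, summing each load's contribution:
  triangular load, peak 17.5 at the free end: 11w₀L⁴/(120EI) = 453.3/EI
  clockwise couple 144 at a = 1.37: M₀a(2L − a)/(2EI) = 673.7/EI
  point load 42 at a = 3.08: Pa²(3L − a)/(6EI) = 612.3/EI
  δ_0 = 1739/EI
Tip deflection under a unit load at B: L³/(3EI) = 22.97/EI.
With EI = 44000 kN·m²: δ_0 = 0.039529 m and δ_{BB} = 0.000522 m/kN.
Compatibility — the beam at B must follow the support down by 0.01 m: δ_0 − R_B·δ_{BB} = 0.01, so R_B = (0.039529 − 0.01)/0.000522 = 56.55 kN.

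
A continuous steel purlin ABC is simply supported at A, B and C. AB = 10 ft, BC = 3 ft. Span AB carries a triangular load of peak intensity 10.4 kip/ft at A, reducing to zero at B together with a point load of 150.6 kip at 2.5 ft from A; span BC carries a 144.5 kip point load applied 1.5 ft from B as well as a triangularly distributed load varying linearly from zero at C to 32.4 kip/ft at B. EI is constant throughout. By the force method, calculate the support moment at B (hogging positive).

M_B = 205.7 kip·ft

Insert a hinge at B; M_B is the redundant, and each span becomes simply supported.
Discontinuity in slope at B on the released structure — sum the simple-span end rotations:
  span AB: triangular load, peak 10.4: 7w₀L³/(360EI) = 202.2/EI
  span AB: point load 150.6 at a = 2.5: Pab(L + a)/(6LEI) = 588.3/EI
  span BC: point load 144.5 at a = 1.5: Pab(L + b)/(6LEI) = 81.28/EI
  span BC: triangular load, peak 32.4: w₀L³/(45EI) = 19.44/EI
  relative rotation θ_0 = (790.5 + 100.7)/EI = 891.2/EI
A unit hogging moment at B produces rotation L₁/(3EI) + L₂/(3EI) = 4.333/EI.
Compatibility: M_B·(L₁+L₂)/(3EI) = θ_0, giving M_B = 205.7 kip·ft (hogging).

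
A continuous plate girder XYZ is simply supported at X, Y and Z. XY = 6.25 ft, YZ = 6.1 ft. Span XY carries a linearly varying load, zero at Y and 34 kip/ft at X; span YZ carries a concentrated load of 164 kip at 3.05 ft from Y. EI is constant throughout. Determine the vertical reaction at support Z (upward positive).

R_Z = 60.38 kip

Release continuity at Y by inserting a hinge; the redundant is the internal moment M_Y. The primary structure is two simply-supported spans XY and YZ.
End slopes at the hinge Y, treating each span as simply supported:
  span XY: triangular load, peak 34: 7w₀L³/(360EI) = 161.4/EI
  span YZ: point load 164 at a = 3.05: Pab(L + b)/(6LEI) = 381.4/EI
  relative rotation θ_0 = (161.4 + 381.4)/EI = 542.8/EI
A unit hogging moment at Y produces rotation L₁/(3EI) + L₂/(3EI) = 4.117/EI.
Compatibility: M_Y·(L₁+L₂)/(3EI) = θ_0, giving M_Y = 131.9 kip·ft (hogging).
Span YZ, ΣM about Z: R_Y^{YZ}·6.1 = 500.2 + 131.9, so R_Y^{YZ} = 103.6 kip and R_Z = 164 − 103.6 = 60.38 kip.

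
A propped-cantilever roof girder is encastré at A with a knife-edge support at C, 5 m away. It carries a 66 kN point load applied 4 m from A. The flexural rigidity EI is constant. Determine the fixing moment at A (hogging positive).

M_A = 31.68 kN·m

Take the reaction at C as the redundant and release it; the primary structure is a cantilever fixed at A.
Deflection at C on the released cantilever, summing each load's contribution:
  point load 66 at a = 4: Pa²(3L − a)/(6EI) = 1936/EI
Tip deflection under a unit load at C: L³/(3EI) = 41.67/EI.
Compatibility at C: δ_0 − R_C·δ_{CC} = 0, so R_C = 1936/41.67 = 46.46 kN.
Moment equilibrium about A: M_A = Σ(load moments about A) − R_C·L = 264 − 46.46×5 = 31.68 kN·m.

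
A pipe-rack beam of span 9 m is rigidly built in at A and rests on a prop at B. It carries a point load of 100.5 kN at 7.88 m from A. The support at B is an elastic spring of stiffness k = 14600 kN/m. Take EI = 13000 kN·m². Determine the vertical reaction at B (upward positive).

Choose R_B as the redundant. The primary structure is the cantilever fixed at A.
Primary-structure tip deflection at B by superposition:
  point load 100.5 at a = 7.88: Pa²(3L − a)/(6EI) = 19886/EI
Tip deflection under a unit load at B: L³/(3EI) = 243/EI.
With EI = 13000 kN·m²: δ_0 = 1.5297 m and δ_{BB} = 0.018692 m/kN.
Compatibility — the spring shortens by R_B/k under the reaction it provides: δ_0 − R_B·δ_{BB} = R_B/k. With 1/k = 0.000068 m/kN, R_B = δ_0 / (δ_{BB} + 1/k) = 1.5297 / (0.018692 + 0.000068) = 81.54 kN.

R_B = 81.54 kN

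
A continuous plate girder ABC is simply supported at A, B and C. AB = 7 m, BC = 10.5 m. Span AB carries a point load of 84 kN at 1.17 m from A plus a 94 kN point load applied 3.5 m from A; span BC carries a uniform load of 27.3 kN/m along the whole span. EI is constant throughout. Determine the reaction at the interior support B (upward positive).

Release continuity at B by inserting a hinge; the redundant is the internal moment M_B. The primary structure is two simply-supported spans AB and BC.
Discontinuity in slope at B on the released structure — sum the simple-span end rotations:
  span AB: point load 84 at a = 1.17: Pab(L + a)/(6LEI) = 111.5/EI
  span AB: point load 94 at a = 3.5: Pab(L + a)/(6LEI) = 287.9/EI
  span BC: UDL 27.3: wL³/(24EI) = 1317/EI
  relative rotation θ_0 = (399.3 + 1317)/EI = 1716/EI
A unit hogging moment at B produces rotation L₁/(3EI) + L₂/(3EI) = 5.833/EI.
Slope continuity at B: θ_0 = M_B·5.833/EI, so M_B = 1716/5.833 = 294.2 kN·m (hogging).
Span AB, ΣM about A with M_B applied at B: R_B^{AB}·7 = 427.3 + 294.2, so R_B^{AB} = 103.1 kN and R_A = 178 − 103.1 = 74.93 kN.
Span BC, ΣM about C: R_B^{BC}·10.5 = 1505 + 294.2, so R_B^{BC} = 171.3 kN and R_C = 286.6 − 171.3 = 115.3 kN.
R_B = 103.1 + 171.3 = 274.4 kN.

R_B = 274.4 kN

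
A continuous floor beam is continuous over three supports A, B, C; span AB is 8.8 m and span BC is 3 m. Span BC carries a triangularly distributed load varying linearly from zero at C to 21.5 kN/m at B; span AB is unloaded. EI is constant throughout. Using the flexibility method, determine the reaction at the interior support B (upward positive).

R_B = 22.97 kN

Take M_B as the redundant. Released structure: two simple spans AB and BC with a hinge at B.
End slopes at the hinge B, treating each span as simply supported:
  span BC: triangular load, peak 21.5: w₀L³/(45EI) = 12.9/EI
  relative rotation θ_0 = (0 + 12.9)/EI = 12.9/EI
A unit hogging moment at B produces rotation L₁/(3EI) + L₂/(3EI) = 3.933/EI.
Compatibility: M_B·(L₁+L₂)/(3EI) = θ_0, giving M_B = 3.28 kN·m (hogging).
Span AB, ΣM about A with M_B applied at B: R_B^{AB}·8.8 = 0 + 3.28, so R_B^{AB} = 0.3727 kN and R_A = 0 − 0.3727 = -0.3727 kN.
Span BC, ΣM about C: R_B^{BC}·3 = 64.5 + 3.28, so R_B^{BC} = 22.59 kN and R_C = 32.25 − 22.59 = 9.657 kN.
R_B = 0.3727 + 22.59 = 22.97 kN.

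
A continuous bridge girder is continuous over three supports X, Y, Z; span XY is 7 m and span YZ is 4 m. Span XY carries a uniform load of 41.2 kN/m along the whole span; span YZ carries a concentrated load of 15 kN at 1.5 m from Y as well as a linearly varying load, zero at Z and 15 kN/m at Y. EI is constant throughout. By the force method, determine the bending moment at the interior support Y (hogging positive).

M_Y = 170.6 kN·m

Release continuity at Y by inserting a hinge; the redundant is the internal moment M_Y. The primary structure is two simply-supported spans XY and YZ.
End slopes at the hinge Y, treating each span as simply supported:
  span XY: UDL 41.2: wL³/(24EI) = 588.8/EI
  span YZ: point load 15 at a = 1.5: Pab(L + b)/(6LEI) = 15.23/EI
  span YZ: triangular load, peak 15: w₀L³/(45EI) = 21.33/EI
  relative rotation θ_0 = (588.8 + 36.57)/EI = 625.4/EI
A unit hogging moment at Y produces rotation L₁/(3EI) + L₂/(3EI) = 3.667/EI.
Slope continuity at Y: θ_0 = M_Y·3.667/EI, so M_Y = 625.4/3.667 = 170.6 kN·m (hogging).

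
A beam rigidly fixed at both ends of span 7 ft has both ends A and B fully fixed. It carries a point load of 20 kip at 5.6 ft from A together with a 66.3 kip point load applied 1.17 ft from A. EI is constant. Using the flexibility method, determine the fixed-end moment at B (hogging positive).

M_B = 28.72 kip·ft

Take the two fixed-end moments M_A, M_B as redundants; the released structure is the simple span AB.
On the primary (simply-supported) span, the end slopes from the loading are:
  at A: point load 20 at a = 5.6: Pab(L + b)/(6LEI) = 31.36/EI
  at B: point load 20 at a = 5.6: Pab(L + a)/(6LEI) = 47.04/EI
  at A: point load 66.3 at a = 1.17: Pab(L + b)/(6LEI) = 138.1/EI
  at B: point load 66.3 at a = 1.17: Pab(L + a)/(6LEI) = 87.97/EI
  θ_A0 = 169.5/EI,  θ_B0 = 135/EI
Flexibility coefficients: a unit moment at one end gives L/(3EI) there and L/(6EI) at the far end, so f₁₁ = f₂₂ = 2.333/EI and f₁₂ = f₂₁ = 1.167/EI.
Compatibility — zero rotation at each built-in end:
  2.333 M_A + 1.167 M_B = 169.5
  1.167 M_A + 2.333 M_B = 135
Solving the pair gives M_A = 58.29 kip·ft and M_B = 28.72 kip·ft (hogging).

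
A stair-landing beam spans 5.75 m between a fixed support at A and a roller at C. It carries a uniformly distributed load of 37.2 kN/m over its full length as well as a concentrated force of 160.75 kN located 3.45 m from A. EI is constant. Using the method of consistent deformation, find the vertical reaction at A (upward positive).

R_A = 225 kN

Remove the prop at C; the released (primary) structure is a cantilever built in at A.
Downward deflection at the released point C due to the loads:
  UDL 37.2: wL⁴/(8EI) = 5083/EI
  point load 160.75 at a = 3.45: Pa²(3L − a)/(6EI) = 4401/EI
  δ_0 = 9484/EI
Tip deflection under a unit load at C: L³/(3EI) = 63.37/EI.
Compatibility at C: δ_0 − R_C·δ_{CC} = 0, so R_C = 9484/63.37 = 149.7 kN.
Vertical equilibrium: R_A = ΣP − R_C = 374.6 − 149.7 = 225 kN.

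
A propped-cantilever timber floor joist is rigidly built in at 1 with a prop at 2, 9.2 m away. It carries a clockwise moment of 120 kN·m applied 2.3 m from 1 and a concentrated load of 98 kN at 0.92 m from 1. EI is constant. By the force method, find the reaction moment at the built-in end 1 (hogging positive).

M_1 = 118.3 kN·m

Choose R_2 as the redundant. The primary structure is the cantilever fixed at 1.
Deflection at 2 on the released cantilever, summing each load's contribution:
  clockwise couple 120 at a = 2.3: M₀a(2L − a)/(2EI) = 2222/EI
  point load 98 at a = 0.92: Pa²(3L − a)/(6EI) = 368.8/EI
  δ_0 = 2591/EI
Tip deflection under a unit load at 2: L³/(3EI) = 259.6/EI.
Compatibility at 2: δ_0 − R_2·δ_{22} = 0, so R_2 = 2591/259.6 = 9.981 kN.
Moment equilibrium about 1: M_1 = Σ(load moments about 1) − R_2·L = 210.2 − 9.981×9.2 = 118.3 kN·m.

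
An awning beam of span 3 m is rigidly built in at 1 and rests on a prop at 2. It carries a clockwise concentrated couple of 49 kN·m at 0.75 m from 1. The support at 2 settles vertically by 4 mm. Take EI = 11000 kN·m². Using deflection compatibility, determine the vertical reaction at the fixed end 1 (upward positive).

Take the reaction at 2 as the redundant and release it; the primary structure is a cantilever fixed at 1.
Deflection at 2 on the released cantilever, summing each load's contribution:
  clockwise couple 49 at a = 0.75: M₀a(2L − a)/(2EI) = 96.47/EI
Flexibility coefficient — unit upward force at 2: δ_{22} = L³/(3EI) = 9/EI.
With EI = 11000 kN·m²: δ_0 = 0.00877 m and δ_{22} = 0.000818 m/kN.
Compatibility — the beam at 2 must follow the support down by 0.004 m: δ_0 − R_2·δ_{22} = 0.004, so R_2 = (0.00877 − 0.004)/0.000818 = 5.83 kN.
Vertical equilibrium: R_1 = ΣP − R_2 = 0 − 5.83 = -5.83 kN.

R_1 = -5.83 kN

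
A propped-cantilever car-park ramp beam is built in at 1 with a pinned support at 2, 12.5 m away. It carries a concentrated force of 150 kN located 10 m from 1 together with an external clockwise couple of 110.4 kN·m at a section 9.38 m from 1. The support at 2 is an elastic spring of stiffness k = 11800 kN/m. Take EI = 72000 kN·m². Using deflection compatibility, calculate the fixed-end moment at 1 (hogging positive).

M_1 = 148.8 kN·m

Remove the prop at 2; the released (primary) structure is a cantilever built in at 1.
Downward deflection at the released point 2 due to the loads:
  point load 150 at a = 10: Pa²(3L − a)/(6EI) = 68750/EI
  clockwise couple 110.4 at a = 9.38: M₀a(2L − a)/(2EI) = 8088/EI
  δ_0 = 76838/EI
Flexibility coefficient — unit upward force at 2: δ_{22} = L³/(3EI) = 651/EI.
With EI = 72000 kN·m²: δ_0 = 1.0672 m and δ_{22} = 0.009042 m/kN.
Compatibility — the spring shortens by R_2/k under the reaction it provides: δ_0 − R_2·δ_{22} = R_2/k. With 1/k = 0.000085 m/kN, R_2 = δ_0 / (δ_{22} + 1/k) = 1.0672 / (0.009042 + 0.000085) = 116.9 kN.
Moment equilibrium about 1: M_1 = Σ(load moments about 1) − R_2·L = 1610 − 116.9×12.5 = 148.8 kN·m.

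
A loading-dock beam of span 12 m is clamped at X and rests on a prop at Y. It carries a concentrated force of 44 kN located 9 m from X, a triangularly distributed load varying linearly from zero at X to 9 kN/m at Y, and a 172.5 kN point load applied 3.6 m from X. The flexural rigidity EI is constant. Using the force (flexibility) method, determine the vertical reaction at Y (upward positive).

Remove the prop at Y; the released (primary) structure is a cantilever built in at X.
Primary-structure tip deflection at Y by superposition:
  point load 44 at a = 9: Pa²(3L − a)/(6EI) = 16038/EI
  triangular load, peak 9 at the free end: 11w₀L⁴/(120EI) = 17107/EI
  point load 172.5 at a = 3.6: Pa²(3L − a)/(6EI) = 12072/EI
  δ_0 = 45217/EI
Flexibility coefficient — unit upward force at Y: δ_{YY} = L³/(3EI) = 576/EI.
The prop prevents deflection at Y: R_Y = δ_0/δ_{YY} = 45217/576 = 78.5 kN.

R_Y = 78.5 kN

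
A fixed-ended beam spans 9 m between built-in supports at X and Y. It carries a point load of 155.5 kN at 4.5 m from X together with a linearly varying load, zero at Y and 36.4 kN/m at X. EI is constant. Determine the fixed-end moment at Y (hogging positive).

M_Y = 273.2 kN·m

Take the two fixed-end moments M_X, M_Y as redundants; the released structure is the simple span XY.
On the primary (simply-supported) span, the end slopes from the loading are:
  at X: point load 155.5 at a = 4.5: Pab(L + b)/(6LEI) = 787.2/EI
  at Y: point load 155.5 at a = 4.5: Pab(L + a)/(6LEI) = 787.2/EI
  at X: triangular load, peak 36.4: w₀L³/(45EI) = 589.7/EI
  at Y: triangular load, peak 36.4: 7w₀L³/(360EI) = 516/EI
  θ_X0 = 1377/EI,  θ_Y0 = 1303/EI
Flexibility coefficients: a unit moment at one end gives L/(3EI) there and L/(6EI) at the far end, so f₁₁ = f₂₂ = 3/EI and f₁₂ = f₂₁ = 1.5/EI.
Compatibility — zero rotation at each built-in end:
  3 M_X + 1.5 M_Y = 1377
  1.5 M_X + 3 M_Y = 1303
Solving the pair gives M_X = 322.4 kN·m and M_Y = 273.2 kN·m (hogging).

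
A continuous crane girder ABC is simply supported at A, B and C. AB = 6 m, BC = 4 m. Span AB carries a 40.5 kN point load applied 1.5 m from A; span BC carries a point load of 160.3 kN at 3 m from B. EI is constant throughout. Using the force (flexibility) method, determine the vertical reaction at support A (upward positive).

R_A = 22.52 kN

Release continuity at B by inserting a hinge; the redundant is the internal moment M_B. The primary structure is two simply-supported spans AB and BC.
Discontinuity in slope at B on the released structure — sum the simple-span end rotations:
  span AB: point load 40.5 at a = 1.5: Pab(L + a)/(6LEI) = 56.95/EI
  span BC: point load 160.3 at a = 3: Pab(L + b)/(6LEI) = 100.2/EI
  relative rotation θ_0 = (56.95 + 100.2)/EI = 157.1/EI
A unit hogging moment at B produces rotation L₁/(3EI) + L₂/(3EI) = 3.333/EI.
Compatibility: M_B·(L₁+L₂)/(3EI) = θ_0, giving M_B = 47.14 kN·m (hogging).
Span AB, ΣM about A with M_B applied at B: R_B^{AB}·6 = 60.75 + 47.14, so R_B^{AB} = 17.98 kN and R_A = 40.5 − 17.98 = 22.52 kN.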